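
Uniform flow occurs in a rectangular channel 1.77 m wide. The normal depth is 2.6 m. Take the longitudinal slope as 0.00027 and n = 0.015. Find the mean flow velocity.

V = 0.831 m/s

Flow area A = b·y = 1.77 × 2.6 = 4.602 m². Wetted perimeter P = b + 2y = 1.77 + 2×2.6 = 6.97 m.
Hydraulic radius R = A/P = 4.602/6.97 = 0.6603 m.
From Manning's equation, V = (1/n) R^(2/3) S^(1/2) = (1/0.015) × 0.6603^(2/3) × 0.00027^(1/2) = 0.831 m/s.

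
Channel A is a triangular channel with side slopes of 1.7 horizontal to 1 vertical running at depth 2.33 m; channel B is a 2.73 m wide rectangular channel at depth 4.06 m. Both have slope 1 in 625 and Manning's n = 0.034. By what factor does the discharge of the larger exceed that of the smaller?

Channel A: For a triangular section with side slope z = 1.7: A = zy² = 1.7×2.33² = 9.229 m²; P = 2y√(1+z²) = 2×2.33×1.972 = 9.191 m. Hydraulic radius R = A/P = 9.229/9.191 = 1.004 m. Q_A = (1/0.034)·9.229·1.004^(2/3)·√0.0016 = 10.89 m³/s.
Channel B: Flow area A = b·y = 2.73 × 4.06 = 11.08 m². Wetted perimeter P = b + 2y = 2.73 + 2×4.06 = 10.85 m. Hydraulic radius R = A/P = 11.08/10.85 = 1.022 m. Q_B = (1/0.034)·11.08·1.022^(2/3)·√0.0016 = 13.23 m³/s.
The larger discharge is 13.23 m³/s and the smaller is 10.89 m³/s; the ratio is 1.21.

1.21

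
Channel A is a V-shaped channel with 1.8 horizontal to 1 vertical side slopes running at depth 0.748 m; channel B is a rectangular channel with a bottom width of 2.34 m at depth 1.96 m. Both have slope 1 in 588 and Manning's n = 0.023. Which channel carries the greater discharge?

channel B

Channel A: For a triangular section with side slope z = 1.8: A = zy² = 1.8×0.748² = 1.007 m²; P = 2y√(1+z²) = 2×0.748×2.059 = 3.08 m. Hydraulic radius R = A/P = 1.007/3.08 = 0.3269 m. Q_A = (1/0.023)·1.007·0.3269^(2/3)·√0.001701 = 0.857 m³/s.
Channel B: Flow area A = b·y = 2.34 × 1.96 = 4.586 m². Wetted perimeter P = b + 2y = 2.34 + 2×1.96 = 6.26 m. Hydraulic radius R = A/P = 4.586/6.26 = 0.7327 m. Q_B = (1/0.023)·4.586·0.7327^(2/3)·√0.001701 = 6.683 m³/s.
Q_A = 0.857 m³/s vs Q_B = 6.683 m³/s, so channel B carries more.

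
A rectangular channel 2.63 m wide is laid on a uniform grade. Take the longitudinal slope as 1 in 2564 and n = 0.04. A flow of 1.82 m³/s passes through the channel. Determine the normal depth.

y_n = 1.71 m

Manning's equation rearranged: A R^(2/3) = nQ / (1·√S) = 0.04 × 1.82 / (√0.00039) = 3.686.
Try y = 1.27 m: A R^(2/3) = 2.496 — too small.
Try y = 1.99 m: A R^(2/3) = 4.479 — too large.
Try y = 1.71 m: A R^(2/3) = 3.69 — ≈ 3.686.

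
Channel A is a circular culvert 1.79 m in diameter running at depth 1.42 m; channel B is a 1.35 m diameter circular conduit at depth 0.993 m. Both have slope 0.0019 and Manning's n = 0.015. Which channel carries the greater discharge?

Channel A: For a circular section of diameter D = 1.79 m at depth y = 1.42 m, the central angle is θ = 2 arccos(1 − 2y/D) = 4.395 rad. Then A = (D²/8)(θ − sin θ) = 2.141 m² and P = Dθ/2 = 3.934 m. Hydraulic radius R = A/P = 2.141/3.934 = 0.5442 m. Q_A = (1/0.015)·2.141·0.5442^(2/3)·√0.0019 = 4.147 m³/s.
Channel B: For a circular section of diameter D = 1.35 m at depth y = 0.993 m, the central angle is θ = 2 arccos(1 − 2y/D) = 4.123 rad. Then A = (D²/8)(θ − sin θ) = 1.129 m² and P = Dθ/2 = 2.783 m. Hydraulic radius R = A/P = 1.129/2.783 = 0.4055 m. Q_B = (1/0.015)·1.129·0.4055^(2/3)·√0.0019 = 1.797 m³/s.
Q_A = 4.147 m³/s vs Q_B = 1.797 m³/s, so channel A carries more.

channel A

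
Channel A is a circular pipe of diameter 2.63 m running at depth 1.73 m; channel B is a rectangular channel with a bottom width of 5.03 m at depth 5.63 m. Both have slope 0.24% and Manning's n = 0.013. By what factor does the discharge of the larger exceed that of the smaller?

13

Channel A: For a circular section of diameter D = 2.63 m at depth y = 1.73 m, the central angle is θ = 2 arccos(1 − 2y/D) = 3.784 rad. Then A = (D²/8)(θ − sin θ) = 3.789 m² and P = Dθ/2 = 4.976 m. Hydraulic radius R = A/P = 3.789/4.976 = 0.7616 m. Q_A = (1/0.013)·3.789·0.7616^(2/3)·√0.0024 = 11.91 m³/s.
Channel B: Flow area A = b·y = 5.03 × 5.63 = 28.32 m². Wetted perimeter P = b + 2y = 5.03 + 2×5.63 = 16.29 m. Hydraulic radius R = A/P = 28.32/16.29 = 1.738 m. Q_B = (1/0.013)·28.32·1.738^(2/3)·√0.0024 = 154.3 m³/s.
The larger discharge is 154.3 m³/s and the smaller is 11.91 m³/s; the ratio is 13.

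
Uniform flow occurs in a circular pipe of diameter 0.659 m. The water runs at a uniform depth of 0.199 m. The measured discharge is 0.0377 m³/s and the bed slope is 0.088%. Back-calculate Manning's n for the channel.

For a circular section of diameter D = 0.659 m at depth y = 0.199 m, the central angle is θ = 2 arccos(1 − 2y/D) = 2.327 rad. Then A = (D²/8)(θ − sin θ) = 0.08685 m² and P = Dθ/2 = 0.7668 m.
Hydraulic radius R = A/P = 0.08685/0.7668 = 0.1133 m.
Rearranging Manning's equation: n = (1/Q) A R^(2/3) S^(1/2) = (1/0.0377) × 0.08685 × 0.1133^(2/3) × √0.00088 = 0.016.

n = 0.016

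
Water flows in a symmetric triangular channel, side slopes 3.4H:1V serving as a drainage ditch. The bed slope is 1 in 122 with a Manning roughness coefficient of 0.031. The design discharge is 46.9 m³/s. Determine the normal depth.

y_n = 2.15 m

Manning's equation rearranged: A R^(2/3) = nQ / (1·√S) = 0.031 × 46.9 / (√0.008197) = 16.06.
Try y = 2.61 m: A R^(2/3) = 26.9 — too large.
Try y = 1.74 m: A R^(2/3) = 9.125 — too small.
Try y = 2.15 m: A R^(2/3) = 16.04 — ≈ 16.06.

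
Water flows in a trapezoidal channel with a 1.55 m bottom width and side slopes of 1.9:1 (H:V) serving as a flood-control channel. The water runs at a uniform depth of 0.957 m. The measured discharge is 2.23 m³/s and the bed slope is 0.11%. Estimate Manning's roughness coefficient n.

n = 0.0329

With bottom width b = 1.55 m and side slope z = 1.9: A = (b + zy)y = (1.55 + 1.9×0.957)×0.957 = 3.223 m²; P = b + 2y√(1+z²) = 1.55 + 2×0.957×2.147 = 5.66 m.
Hydraulic radius R = A/P = 3.223/5.66 = 0.5696 m.
Rearranging Manning's equation: n = (1/Q) A R^(2/3) S^(1/2) = (1/2.23) × 3.223 × 0.5696^(2/3) × √0.0011 = 0.0329.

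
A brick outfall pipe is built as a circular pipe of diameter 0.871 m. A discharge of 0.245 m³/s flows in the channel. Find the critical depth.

At critical depth, Q² T / (g A³) = 1, i.e. A³/T = Q²/g = 0.245²/9.81 = 0.006119.
Try y = 0.227 m: A³/T = 0.002464 — too small.
Try y = 0.322 m: A³/T = 0.009541 — too large.
Try y = 0.287 m: A³/T = 0.00612 — ≈ 0.006119.

y_c = 0.287 m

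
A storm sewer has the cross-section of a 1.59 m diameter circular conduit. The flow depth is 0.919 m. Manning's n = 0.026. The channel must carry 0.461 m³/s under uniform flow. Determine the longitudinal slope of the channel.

For a circular section of diameter D = 1.59 m at depth y = 0.919 m, the central angle is θ = 2 arccos(1 − 2y/D) = 3.455 rad. Then A = (D²/8)(θ − sin θ) = 1.189 m² and P = Dθ/2 = 2.747 m.
Hydraulic radius R = A/P = 1.189/2.747 = 0.433 m.
From Manning's equation, S = [nQ / (1 A R^(2/3))]² = [0.026 × 0.461 / (1 × 1.189 × 0.433^(2/3))]² = 0.00031.

S = 0.00031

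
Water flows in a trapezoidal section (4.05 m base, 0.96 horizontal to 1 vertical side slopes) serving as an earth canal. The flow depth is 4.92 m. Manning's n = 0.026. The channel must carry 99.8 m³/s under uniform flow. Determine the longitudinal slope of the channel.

S = 0.0011

With bottom width b = 4.05 m and side slope z = 0.96: A = (b + zy)y = (4.05 + 0.96×4.92)×4.92 = 43.16 m²; P = b + 2y√(1+z²) = 4.05 + 2×4.92×1.386 = 17.69 m.
Hydraulic radius R = A/P = 43.16/17.69 = 2.44 m.
From Manning's equation, S = [nQ / (1 A R^(2/3))]² = [0.026 × 99.8 / (1 × 43.16 × 2.44^(2/3))]² = 0.0011.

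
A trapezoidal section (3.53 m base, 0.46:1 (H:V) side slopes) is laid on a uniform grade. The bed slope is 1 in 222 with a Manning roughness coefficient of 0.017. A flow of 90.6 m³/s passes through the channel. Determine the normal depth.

Manning's equation rearranged: A R^(2/3) = nQ / (1·√S) = 0.017 × 90.6 / (√0.004505) = 22.95.
At y = 2.47 m: A R^(2/3) = 13.62 — short.
At y = 3.77 m: A R^(2/3) = 28.02 — over.
At y = 3.36 m: A R^(2/3) = 22.95 — close enough.

y_n = 3.36 m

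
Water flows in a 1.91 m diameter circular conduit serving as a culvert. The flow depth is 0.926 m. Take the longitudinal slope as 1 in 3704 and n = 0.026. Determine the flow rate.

Q = 0.525 m³/s

For a circular section of diameter D = 1.91 m at depth y = 0.926 m, the central angle is θ = 2 arccos(1 − 2y/D) = 3.081 rad. Then A = (D²/8)(θ − sin θ) = 1.377 m² and P = Dθ/2 = 2.942 m.
Hydraulic radius R = A/P = 1.377/2.942 = 0.4681 m.
Manning's equation: Q = (1/n) A R^(2/3) S^(1/2) = (1/0.026) × 1.377 × 0.4681^(2/3) × 0.00027^(1/2) = 0.525 m³/s.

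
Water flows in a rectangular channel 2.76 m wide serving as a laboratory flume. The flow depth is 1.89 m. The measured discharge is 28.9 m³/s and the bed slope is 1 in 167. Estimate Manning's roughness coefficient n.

Flow area A = b·y = 2.76 × 1.89 = 5.216 m². Wetted perimeter P = b + 2y = 2.76 + 2×1.89 = 6.54 m.
Hydraulic radius R = A/P = 5.216/6.54 = 0.7976 m.
Rearranging Manning's equation: n = (1/Q) A R^(2/3) S^(1/2) = (1/28.9) × 5.216 × 0.7976^(2/3) × √0.005988 = 0.012.

n = 0.012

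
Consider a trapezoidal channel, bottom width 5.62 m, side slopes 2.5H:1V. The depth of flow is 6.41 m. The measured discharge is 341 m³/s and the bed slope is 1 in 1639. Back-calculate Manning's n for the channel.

With bottom width b = 5.62 m and side slope z = 2.5: A = (b + zy)y = (5.62 + 2.5×6.41)×6.41 = 138.7 m²; P = b + 2y√(1+z²) = 5.62 + 2×6.41×2.693 = 40.14 m.
Hydraulic radius R = A/P = 138.7/40.14 = 3.457 m.
Rearranging Manning's equation: n = (1/Q) A R^(2/3) S^(1/2) = (1/341) × 138.7 × 3.457^(2/3) × √0.0006101 = 0.023.

n = 0.023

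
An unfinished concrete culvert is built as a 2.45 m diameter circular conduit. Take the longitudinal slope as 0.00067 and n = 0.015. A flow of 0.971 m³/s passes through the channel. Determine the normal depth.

Manning's equation rearranged: A R^(2/3) = nQ / (1·√S) = 0.015 × 0.971 / (√0.00067) = 0.5627.
At y = 0.815 m: A R^(2/3) = 0.812 — too large.
At y = 0.674 m: A R^(2/3) = 0.5624 — ≈ 0.5627.

y_n = 0.674 m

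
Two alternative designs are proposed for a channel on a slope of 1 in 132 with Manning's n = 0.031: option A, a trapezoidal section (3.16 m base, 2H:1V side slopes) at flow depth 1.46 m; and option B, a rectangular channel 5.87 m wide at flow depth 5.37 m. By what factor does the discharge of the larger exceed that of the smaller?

Channel A: With bottom width b = 3.16 m and side slope z = 2: A = (b + zy)y = (3.16 + 2×1.46)×1.46 = 8.877 m²; P = b + 2y√(1+z²) = 3.16 + 2×1.46×2.236 = 9.689 m. Hydraulic radius R = A/P = 8.877/9.689 = 0.9161 m. Q_A = (1/0.031)·8.877·0.9161^(2/3)·√0.007576 = 23.51 m³/s.
Channel B: Flow area A = b·y = 5.87 × 5.37 = 31.52 m². Wetted perimeter P = b + 2y = 5.87 + 2×5.37 = 16.61 m. Hydraulic radius R = A/P = 31.52/16.61 = 1.898 m. Q_B = (1/0.031)·31.52·1.898^(2/3)·√0.007576 = 135.7 m³/s.
The larger discharge is 135.7 m³/s and the smaller is 23.51 m³/s; the ratio is 5.77.

5.77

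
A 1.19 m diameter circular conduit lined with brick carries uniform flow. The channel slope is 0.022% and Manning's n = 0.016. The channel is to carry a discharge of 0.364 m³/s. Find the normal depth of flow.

Manning's equation rearranged: A R^(2/3) = nQ / (1·√S) = 0.016 × 0.364 / (√0.00022) = 0.3927.
At y = 0.93 m: A R^(2/3) = 0.4731 — too large.
At y = 0.799 m: A R^(2/3) = 0.3924 — matches.

y_n = 0.799 m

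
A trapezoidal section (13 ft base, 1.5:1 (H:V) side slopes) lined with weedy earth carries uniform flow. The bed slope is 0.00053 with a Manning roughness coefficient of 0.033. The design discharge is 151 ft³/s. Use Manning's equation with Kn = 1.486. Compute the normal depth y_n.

Manning's equation rearranged: A R^(2/3) = nQ / (1.486·√S) = 0.033 × 151 / (1.486 × √0.00053) = 145.7.
At y = 4.71 ft: A R^(2/3) = 203.2 — over.
At y = 3 ft: A R^(2/3) = 88.92 — short.
At y = 3.94 ft: A R^(2/3) = 145.8 — matches.

y_n = 3.94 ft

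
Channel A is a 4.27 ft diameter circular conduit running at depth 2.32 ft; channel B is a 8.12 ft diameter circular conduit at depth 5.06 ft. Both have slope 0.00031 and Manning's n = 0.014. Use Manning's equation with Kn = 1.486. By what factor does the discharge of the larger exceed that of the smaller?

6.88

Channel A: For a circular section of diameter D = 4.27 ft at depth y = 2.32 ft, the central angle is θ = 2 arccos(1 − 2y/D) = 3.315 rad. Then A = (D²/8)(θ − sin θ) = 7.949 ft² and P = Dθ/2 = 7.078 ft. Hydraulic radius R = A/P = 7.949/7.078 = 1.123 ft. Q_A = (1.486/0.014)·7.949·1.123^(2/3)·√0.00031 = 16.05 ft³/s.
Channel B: For a circular section of diameter D = 8.12 ft at depth y = 5.06 ft, the central angle is θ = 2 arccos(1 − 2y/D) = 3.639 rad. Then A = (D²/8)(θ − sin θ) = 33.93 ft² and P = Dθ/2 = 14.78 ft. Hydraulic radius R = A/P = 33.93/14.78 = 2.296 ft. Q_B = (1.486/0.014)·33.93·2.296^(2/3)·√0.00031 = 110.4 ft³/s.
The larger discharge is 110.4 ft³/s and the smaller is 16.05 ft³/s; the ratio is 6.88.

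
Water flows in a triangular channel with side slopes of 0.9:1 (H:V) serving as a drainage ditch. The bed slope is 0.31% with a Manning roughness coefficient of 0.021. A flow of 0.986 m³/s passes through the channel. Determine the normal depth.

y_n = 0.944 m

Manning's equation rearranged: A R^(2/3) = nQ / (1·√S) = 0.021 × 0.986 / (√0.0031) = 0.3719.
Trying y = 0.756 m: A R^(2/3) = 0.2057 — short.
Trying y = 0.944 m: A R^(2/3) = 0.3719 — matches.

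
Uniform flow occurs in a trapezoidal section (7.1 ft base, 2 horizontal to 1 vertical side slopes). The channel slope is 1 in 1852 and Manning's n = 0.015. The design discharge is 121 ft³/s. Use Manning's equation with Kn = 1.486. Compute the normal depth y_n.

y_n = 2.79 ft

Manning's equation rearranged: A R^(2/3) = nQ / (1.486·√S) = 0.015 × 121 / (1.486 × √0.00054) = 52.56.
Trying y = 3.16 ft: A R^(2/3) = 67.26 — over.
Trying y = 1.99 ft: A R^(2/3) = 27.31 — short.
Trying y = 2.79 ft: A R^(2/3) = 52.49 — matches.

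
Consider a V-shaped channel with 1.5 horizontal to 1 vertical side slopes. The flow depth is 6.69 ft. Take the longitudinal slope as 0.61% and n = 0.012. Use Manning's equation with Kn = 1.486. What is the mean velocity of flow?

V = 19.1 ft/s

For a triangular section with side slope z = 1.5: A = zy² = 1.5×6.69² = 67.13 ft²; P = 2y√(1+z²) = 2×6.69×1.803 = 24.12 ft.
Hydraulic radius R = A/P = 67.13/24.12 = 2.783 ft.
From Manning's equation, V = (1.486/n) R^(2/3) S^(1/2) = (1.486/0.012) × 2.783^(2/3) × 0.0061^(1/2) = 19.1 ft/s.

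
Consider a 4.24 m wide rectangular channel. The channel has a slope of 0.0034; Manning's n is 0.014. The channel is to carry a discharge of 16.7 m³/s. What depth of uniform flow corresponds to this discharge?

Manning's equation rearranged: A R^(2/3) = nQ / (1·√S) = 0.014 × 16.7 / (√0.0034) = 4.01.
At y = 1.44 m: A R^(2/3) = 5.511 — over.
At y = 0.845 m: A R^(2/3) = 2.561 — short.
At y = 1.15 m: A R^(2/3) = 4.009 — close enough.

y_n = 1.15 m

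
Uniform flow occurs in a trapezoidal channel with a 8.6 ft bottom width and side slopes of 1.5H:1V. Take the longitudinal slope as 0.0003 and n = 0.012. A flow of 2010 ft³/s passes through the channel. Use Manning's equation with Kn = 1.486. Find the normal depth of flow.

y_n = 11.3 ft

Manning's equation rearranged: A R^(2/3) = nQ / (1.486·√S) = 0.012 × 2010 / (1.486 × √0.0003) = 937.1.
Try y = 13.7 ft: A R^(2/3) = 1445 — over.
Try y = 8.18 ft: A R^(2/3) = 464 — short.
Try y = 11.3 ft: A R^(2/3) = 937.5 — close enough.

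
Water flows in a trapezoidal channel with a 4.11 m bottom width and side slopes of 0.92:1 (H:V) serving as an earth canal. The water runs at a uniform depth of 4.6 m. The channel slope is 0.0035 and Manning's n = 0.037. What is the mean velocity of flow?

V = 2.79 m/s

With bottom width b = 4.11 m and side slope z = 0.92: A = (b + zy)y = (4.11 + 0.92×4.6)×4.6 = 38.37 m²; P = b + 2y√(1+z²) = 4.11 + 2×4.6×1.359 = 16.61 m.
Hydraulic radius R = A/P = 38.37/16.61 = 2.31 m.
From Manning's equation, V = (1/n) R^(2/3) S^(1/2) = (1/0.037) × 2.31^(2/3) × 0.0035^(1/2) = 2.79 m/s.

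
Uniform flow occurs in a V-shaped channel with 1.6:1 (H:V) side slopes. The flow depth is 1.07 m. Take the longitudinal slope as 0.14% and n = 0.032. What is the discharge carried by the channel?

Q = 1.26 m³/s

For a triangular section with side slope z = 1.6: A = zy² = 1.6×1.07² = 1.832 m²; P = 2y√(1+z²) = 2×1.07×1.887 = 4.038 m.
Hydraulic radius R = A/P = 1.832/4.038 = 0.4537 m.
Manning's equation: Q = (1/n) A R^(2/3) S^(1/2) = (1/0.032) × 1.832 × 0.4537^(2/3) × 0.0014^(1/2) = 1.26 m³/s.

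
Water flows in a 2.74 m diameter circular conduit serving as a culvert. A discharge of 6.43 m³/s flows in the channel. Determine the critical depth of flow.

At critical depth, Q² T / (g A³) = 1, i.e. A³/T = Q²/g = 6.43²/9.81 = 4.215.
Trying y = 0.86 m: A³/T = 1.562 — short.
Trying y = 1.42 m: A³/T = 10.72 — over.
Trying y = 1.11 m: A³/T = 4.179 — close enough.

y_c = 1.11 m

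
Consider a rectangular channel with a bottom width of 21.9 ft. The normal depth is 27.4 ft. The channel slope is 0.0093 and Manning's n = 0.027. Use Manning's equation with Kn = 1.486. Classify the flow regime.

Flow area A = b·y = 21.9 × 27.4 = 600.1 ft². Wetted perimeter P = b + 2y = 21.9 + 2×27.4 = 76.7 ft.
Hydraulic radius R = A/P = 600.1/76.7 = 7.823 ft.
V = (1.486/n) R^(2/3) √S = (1.486/0.027) × 7.823^(2/3) × √0.0093 = 20.92 ft/s. Hydraulic depth D_h = A/T = 600.1/21.9 = 27.4 ft.
Froude number Fr = V/√(g·D_h) = 20.92/√(32.2×27.4) = 0.704, which is less than 1, so the flow is subcritical.

subcritical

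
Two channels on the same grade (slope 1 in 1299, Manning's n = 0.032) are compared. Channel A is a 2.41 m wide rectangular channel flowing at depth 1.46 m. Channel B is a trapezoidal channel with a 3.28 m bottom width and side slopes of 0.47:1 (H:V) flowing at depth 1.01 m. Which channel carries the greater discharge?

channel B

Channel A: Flow area A = b·y = 2.41 × 1.46 = 3.519 m². Wetted perimeter P = b + 2y = 2.41 + 2×1.46 = 5.33 m. Hydraulic radius R = A/P = 3.519/5.33 = 0.6602 m. Q_A = (1/0.032)·3.519·0.6602^(2/3)·√0.0007698 = 2.313 m³/s.
Channel B: With bottom width b = 3.28 m and side slope z = 0.47: A = (b + zy)y = (3.28 + 0.47×1.01)×1.01 = 3.792 m²; P = b + 2y√(1+z²) = 3.28 + 2×1.01×1.105 = 5.512 m. Hydraulic radius R = A/P = 3.792/5.512 = 0.688 m. Q_B = (1/0.032)·3.792·0.688^(2/3)·√0.0007698 = 2.563 m³/s.
Q_A = 2.313 m³/s vs Q_B = 2.563 m³/s, so channel B carries more.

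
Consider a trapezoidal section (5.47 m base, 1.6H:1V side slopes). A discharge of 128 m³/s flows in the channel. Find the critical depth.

At critical depth, Q² T / (g A³) = 1, i.e. A³/T = Q²/g = 128²/9.81 = 1670.
Try y = 2.41 m: A³/T = 861.3 — low.
Try y = 3.39 m: A³/T = 3087 — high.
Try y = 2.88 m: A³/T = 1665 — ≈ 1670.

y_c = 2.88 m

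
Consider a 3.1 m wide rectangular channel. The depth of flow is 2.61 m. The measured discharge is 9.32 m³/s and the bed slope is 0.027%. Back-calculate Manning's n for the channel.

Flow area A = b·y = 3.1 × 2.61 = 8.091 m². Wetted perimeter P = b + 2y = 3.1 + 2×2.61 = 8.32 m.
Hydraulic radius R = A/P = 8.091/8.32 = 0.9725 m.
Rearranging Manning's equation: n = (1/Q) A R^(2/3) S^(1/2) = (1/9.32) × 8.091 × 0.9725^(2/3) × √0.00027 = 0.014.

n = 0.014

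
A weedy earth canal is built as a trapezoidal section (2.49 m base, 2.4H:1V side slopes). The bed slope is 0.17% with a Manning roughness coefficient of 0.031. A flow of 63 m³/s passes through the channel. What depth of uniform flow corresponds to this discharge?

y_n = 3.23 m

Manning's equation rearranged: A R^(2/3) = nQ / (1·√S) = 0.031 × 63 / (√0.0017) = 47.37.
At y = 3.75 m: A R^(2/3) = 67.47 — over.
At y = 2.48 m: A R^(2/3) = 25.71 — short.
At y = 3.23 m: A R^(2/3) = 47.4 — matches.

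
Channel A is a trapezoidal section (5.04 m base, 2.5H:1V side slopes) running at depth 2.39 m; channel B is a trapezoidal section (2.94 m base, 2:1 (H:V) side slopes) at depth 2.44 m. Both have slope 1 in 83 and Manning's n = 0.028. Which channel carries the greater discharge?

Channel A: With bottom width b = 5.04 m and side slope z = 2.5: A = (b + zy)y = (5.04 + 2.5×2.39)×2.39 = 26.33 m²; P = b + 2y√(1+z²) = 5.04 + 2×2.39×2.693 = 17.91 m. Hydraulic radius R = A/P = 26.33/17.91 = 1.47 m. Q_A = (1/0.028)·26.33·1.47^(2/3)·√0.01205 = 133.4 m³/s.
Channel B: With bottom width b = 2.94 m and side slope z = 2: A = (b + zy)y = (2.94 + 2×2.44)×2.44 = 19.08 m²; P = b + 2y√(1+z²) = 2.94 + 2×2.44×2.236 = 13.85 m. Hydraulic radius R = A/P = 19.08/13.85 = 1.377 m. Q_B = (1/0.028)·19.08·1.377^(2/3)·√0.01205 = 92.6 m³/s.
Q_A = 133.4 m³/s vs Q_B = 92.6 m³/s, so channel A carries more.

channel A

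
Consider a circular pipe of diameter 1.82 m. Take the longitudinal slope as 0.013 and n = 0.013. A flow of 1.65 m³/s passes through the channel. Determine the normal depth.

Manning's equation rearranged: A R^(2/3) = nQ / (1·√S) = 0.013 × 1.65 / (√0.013) = 0.1881.
Trying y = 0.319 m: A R^(2/3) = 0.103 — low.
Trying y = 0.519 m: A R^(2/3) = 0.2731 — high.
Trying y = 0.43 m: A R^(2/3) = 0.1884 — close enough.

y_n = 0.43 m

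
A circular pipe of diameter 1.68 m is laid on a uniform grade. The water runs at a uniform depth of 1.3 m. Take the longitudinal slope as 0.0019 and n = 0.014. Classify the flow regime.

For a circular section of diameter D = 1.68 m at depth y = 1.3 m, the central angle is θ = 2 arccos(1 − 2y/D) = 4.301 rad. Then A = (D²/8)(θ − sin θ) = 1.841 m² and P = Dθ/2 = 3.613 m.
Hydraulic radius R = A/P = 1.841/3.613 = 0.5095 m.
V = (1/n) R^(2/3) √S = (1/0.014) × 0.5095^(2/3) × √0.0019 = 1.986 m/s. Hydraulic depth D_h = A/T = 1.841/1.406 = 1.309 m.
Froude number Fr = V/√(g·D_h) = 1.986/√(9.81×1.309) = 0.554, which is less than 1, so the flow is subcritical.

subcritical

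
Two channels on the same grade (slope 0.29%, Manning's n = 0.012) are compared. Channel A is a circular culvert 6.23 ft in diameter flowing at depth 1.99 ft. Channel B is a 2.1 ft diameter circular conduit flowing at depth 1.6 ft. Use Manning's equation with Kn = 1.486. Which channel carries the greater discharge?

Channel A: For a circular section of diameter D = 6.23 ft at depth y = 1.99 ft, the central angle is θ = 2 arccos(1 − 2y/D) = 2.403 rad. Then A = (D²/8)(θ − sin θ) = 8.389 ft² and P = Dθ/2 = 7.484 ft. Hydraulic radius R = A/P = 8.389/7.484 = 1.121 ft. Q_A = (1.486/0.012)·8.389·1.121^(2/3)·√0.0029 = 60.36 ft³/s.
Channel B: For a circular section of diameter D = 2.1 ft at depth y = 1.6 ft, the central angle is θ = 2 arccos(1 − 2y/D) = 4.244 rad. Then A = (D²/8)(θ − sin θ) = 2.832 ft² and P = Dθ/2 = 4.456 ft. Hydraulic radius R = A/P = 2.832/4.456 = 0.6354 ft. Q_B = (1.486/0.012)·2.832·0.6354^(2/3)·√0.0029 = 13.96 ft³/s.
Q_A = 60.36 ft³/s vs Q_B = 13.96 ft³/s, so channel A carries more.

channel A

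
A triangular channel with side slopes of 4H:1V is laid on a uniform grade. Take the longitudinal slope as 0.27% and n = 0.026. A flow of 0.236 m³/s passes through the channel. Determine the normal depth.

y_n = 0.32 m

Manning's equation rearranged: A R^(2/3) = nQ / (1·√S) = 0.026 × 0.236 / (√0.0027) = 0.1181.
Try y = 0.28 m: A R^(2/3) = 0.08286 — low.
Try y = 0.393 m: A R^(2/3) = 0.2046 — high.
Try y = 0.32 m: A R^(2/3) = 0.1183 — ≈ 0.1181.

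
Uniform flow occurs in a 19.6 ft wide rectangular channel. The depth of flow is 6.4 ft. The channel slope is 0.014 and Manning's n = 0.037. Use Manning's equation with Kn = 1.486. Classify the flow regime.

subcritical

Flow area A = b·y = 19.6 × 6.4 = 125.4 ft². Wetted perimeter P = b + 2y = 19.6 + 2×6.4 = 32.4 ft.
Hydraulic radius R = A/P = 125.4/32.4 = 3.872 ft.
V = (1.486/n) R^(2/3) √S = (1.486/0.037) × 3.872^(2/3) × √0.014 = 11.72 ft/s. Hydraulic depth D_h = A/T = 125.4/19.6 = 6.4 ft.
Froude number Fr = V/√(g·D_h) = 11.72/√(32.2×6.4) = 0.816, which is less than 1, so the flow is subcritical.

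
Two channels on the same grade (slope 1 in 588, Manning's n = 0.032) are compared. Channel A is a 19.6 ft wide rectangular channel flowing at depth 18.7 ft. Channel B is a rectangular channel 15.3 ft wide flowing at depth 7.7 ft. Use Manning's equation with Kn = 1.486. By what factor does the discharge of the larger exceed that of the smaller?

4.39

Channel A: Flow area A = b·y = 19.6 × 18.7 = 366.5 ft². Wetted perimeter P = b + 2y = 19.6 + 2×18.7 = 57 ft. Hydraulic radius R = A/P = 366.5/57 = 6.43 ft. Q_A = (1.486/0.032)·366.5·6.43^(2/3)·√0.001701 = 2427 ft³/s.
Channel B: Flow area A = b·y = 15.3 × 7.7 = 117.8 ft². Wetted perimeter P = b + 2y = 15.3 + 2×7.7 = 30.7 ft. Hydraulic radius R = A/P = 117.8/30.7 = 3.837 ft. Q_B = (1.486/0.032)·117.8·3.837^(2/3)·√0.001701 = 553 ft³/s.
The larger discharge is 2427 ft³/s and the smaller is 553 ft³/s; the ratio is 4.39.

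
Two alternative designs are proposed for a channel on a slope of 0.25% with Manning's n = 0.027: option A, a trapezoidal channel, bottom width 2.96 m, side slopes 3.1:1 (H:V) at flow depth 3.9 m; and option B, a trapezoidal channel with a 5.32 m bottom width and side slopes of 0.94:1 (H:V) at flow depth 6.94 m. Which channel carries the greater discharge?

Channel A: With bottom width b = 2.96 m and side slope z = 3.1: A = (b + zy)y = (2.96 + 3.1×3.9)×3.9 = 58.7 m²; P = b + 2y√(1+z²) = 2.96 + 2×3.9×3.257 = 28.37 m. Hydraulic radius R = A/P = 58.7/28.37 = 2.069 m. Q_A = (1/0.027)·58.7·2.069^(2/3)·√0.0025 = 176.5 m³/s.
Channel B: With bottom width b = 5.32 m and side slope z = 0.94: A = (b + zy)y = (5.32 + 0.94×6.94)×6.94 = 82.19 m²; P = b + 2y√(1+z²) = 5.32 + 2×6.94×1.372 = 24.37 m. Hydraulic radius R = A/P = 82.19/24.37 = 3.373 m. Q_B = (1/0.027)·82.19·3.373^(2/3)·√0.0025 = 342.3 m³/s.
Q_A = 176.5 m³/s vs Q_B = 342.3 m³/s, so channel B carries more.

channel B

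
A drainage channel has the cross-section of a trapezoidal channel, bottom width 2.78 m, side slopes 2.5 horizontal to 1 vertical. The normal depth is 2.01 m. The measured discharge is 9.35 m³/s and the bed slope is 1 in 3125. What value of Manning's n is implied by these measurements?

With bottom width b = 2.78 m and side slope z = 2.5: A = (b + zy)y = (2.78 + 2.5×2.01)×2.01 = 15.69 m²; P = b + 2y√(1+z²) = 2.78 + 2×2.01×2.693 = 13.6 m.
Hydraulic radius R = A/P = 15.69/13.6 = 1.153 m.
Rearranging Manning's equation: n = (1/Q) A R^(2/3) S^(1/2) = (1/9.35) × 15.69 × 1.153^(2/3) × √0.00032 = 0.033.

n = 0.033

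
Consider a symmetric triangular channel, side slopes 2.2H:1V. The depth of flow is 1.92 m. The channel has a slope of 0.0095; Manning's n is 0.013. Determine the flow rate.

For a triangular section with side slope z = 2.2: A = zy² = 2.2×1.92² = 8.11 m²; P = 2y√(1+z²) = 2×1.92×2.417 = 9.28 m.
Hydraulic radius R = A/P = 8.11/9.28 = 0.874 m.
Manning's equation: Q = (1/n) A R^(2/3) S^(1/2) = (1/0.013) × 8.11 × 0.874^(2/3) × 0.0095^(1/2) = 55.6 m³/s.

Q = 55.6 m³/s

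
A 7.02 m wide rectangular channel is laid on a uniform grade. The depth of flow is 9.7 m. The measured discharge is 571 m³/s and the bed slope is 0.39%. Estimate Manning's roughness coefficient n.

Flow area A = b·y = 7.02 × 9.7 = 68.09 m². Wetted perimeter P = b + 2y = 7.02 + 2×9.7 = 26.42 m.
Hydraulic radius R = A/P = 68.09/26.42 = 2.577 m.
Rearranging Manning's equation: n = (1/Q) A R^(2/3) S^(1/2) = (1/571) × 68.09 × 2.577^(2/3) × √0.0039 = 0.014.

n = 0.014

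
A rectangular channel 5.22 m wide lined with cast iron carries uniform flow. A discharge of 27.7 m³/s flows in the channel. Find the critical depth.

For a rectangular channel, critical depth y_c = (q²/g)^(1/3) where q = Q/b = 27.7/5.22 = 5.307 m²/s.
So y_c = (5.307²/9.81)^(1/3) = 1.42 m.

y_c = 1.42 m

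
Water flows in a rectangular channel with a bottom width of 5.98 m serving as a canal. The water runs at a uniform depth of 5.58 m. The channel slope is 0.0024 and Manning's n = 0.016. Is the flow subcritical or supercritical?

subcritical

Flow area A = b·y = 5.98 × 5.58 = 33.37 m². Wetted perimeter P = b + 2y = 5.98 + 2×5.58 = 17.14 m.
Hydraulic radius R = A/P = 33.37/17.14 = 1.947 m.
V = (1/n) R^(2/3) √S = (1/0.016) × 1.947^(2/3) × √0.0024 = 4.774 m/s. Hydraulic depth D_h = A/T = 33.37/5.98 = 5.58 m.
Froude number Fr = V/√(g·D_h) = 4.774/√(9.81×5.58) = 0.645, which is less than 1, so the flow is subcritical.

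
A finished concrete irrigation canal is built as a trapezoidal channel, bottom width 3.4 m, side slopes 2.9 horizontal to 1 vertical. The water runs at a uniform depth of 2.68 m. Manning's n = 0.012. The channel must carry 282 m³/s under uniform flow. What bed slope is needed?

With bottom width b = 3.4 m and side slope z = 2.9: A = (b + zy)y = (3.4 + 2.9×2.68)×2.68 = 29.94 m²; P = b + 2y√(1+z²) = 3.4 + 2×2.68×3.068 = 19.84 m.
Hydraulic radius R = A/P = 29.94/19.84 = 1.509 m.
From Manning's equation, S = [nQ / (1 A R^(2/3))]² = [0.012 × 282 / (1 × 29.94 × 1.509^(2/3))]² = 0.00738.

S = 0.00738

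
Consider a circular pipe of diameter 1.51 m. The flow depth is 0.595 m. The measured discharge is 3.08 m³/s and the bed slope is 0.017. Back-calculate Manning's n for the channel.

For a circular section of diameter D = 1.51 m at depth y = 0.595 m, the central angle is θ = 2 arccos(1 − 2y/D) = 2.715 rad. Then A = (D²/8)(θ − sin θ) = 0.6556 m² and P = Dθ/2 = 2.049 m.
Hydraulic radius R = A/P = 0.6556/2.049 = 0.3199 m.
Rearranging Manning's equation: n = (1/Q) A R^(2/3) S^(1/2) = (1/3.08) × 0.6556 × 0.3199^(2/3) × √0.017 = 0.013.

n = 0.013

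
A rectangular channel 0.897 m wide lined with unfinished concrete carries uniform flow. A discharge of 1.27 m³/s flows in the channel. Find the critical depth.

y_c = 0.589 m

For a rectangular channel, critical depth y_c = (q²/g)^(1/3) where q = Q/b = 1.27/0.897 = 1.416 m²/s.
So y_c = (1.416²/9.81)^(1/3) = 0.589 m.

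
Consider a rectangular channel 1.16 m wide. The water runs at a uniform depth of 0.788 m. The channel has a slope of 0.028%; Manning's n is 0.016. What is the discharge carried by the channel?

Q = 0.46 m³/s

Flow area A = b·y = 1.16 × 0.788 = 0.9141 m². Wetted perimeter P = b + 2y = 1.16 + 2×0.788 = 2.736 m.
Hydraulic radius R = A/P = 0.9141/2.736 = 0.3341 m.
Manning's equation: Q = (1/n) A R^(2/3) S^(1/2) = (1/0.016) × 0.9141 × 0.3341^(2/3) × 0.00028^(1/2) = 0.46 m³/s.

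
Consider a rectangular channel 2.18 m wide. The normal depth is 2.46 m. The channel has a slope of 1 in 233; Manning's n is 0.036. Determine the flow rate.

Flow area A = b·y = 2.18 × 2.46 = 5.363 m². Wetted perimeter P = b + 2y = 2.18 + 2×2.46 = 7.1 m.
Hydraulic radius R = A/P = 5.363/7.1 = 0.7553 m.
Manning's equation: Q = (1/n) A R^(2/3) S^(1/2) = (1/0.036) × 5.363 × 0.7553^(2/3) × 0.004292^(1/2) = 8.09 m³/s.

Q = 8.09 m³/s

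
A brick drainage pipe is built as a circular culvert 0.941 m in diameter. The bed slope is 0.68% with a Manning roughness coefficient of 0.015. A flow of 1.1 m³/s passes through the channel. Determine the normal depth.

y_n = 0.611 m

Manning's equation rearranged: A R^(2/3) = nQ / (1·√S) = 0.015 × 1.1 / (√0.0068) = 0.2001.
At y = 0.495 m: A R^(2/3) = 0.1443 — low.
At y = 0.713 m: A R^(2/3) = 0.2445 — high.
At y = 0.611 m: A R^(2/3) = 0.2002 — matches.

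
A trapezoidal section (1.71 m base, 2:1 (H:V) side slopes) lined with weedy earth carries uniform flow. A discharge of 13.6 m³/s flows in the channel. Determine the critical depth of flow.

y_c = 1.21 m

At critical depth, Q² T / (g A³) = 1, i.e. A³/T = Q²/g = 13.6²/9.81 = 18.85.
Try y = 1.53 m: A³/T = 49.64 — high.
Try y = 0.879 m: A³/T = 5.42 — low.
Try y = 1.21 m: A³/T = 19.05 — close enough.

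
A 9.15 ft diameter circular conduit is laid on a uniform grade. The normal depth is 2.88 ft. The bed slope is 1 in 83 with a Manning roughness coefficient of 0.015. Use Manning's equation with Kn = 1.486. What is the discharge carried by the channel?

For a circular section of diameter D = 9.15 ft at depth y = 2.88 ft, the central angle is θ = 2 arccos(1 − 2y/D) = 2.383 rad. Then A = (D²/8)(θ − sin θ) = 17.73 ft² and P = Dθ/2 = 10.9 ft.
Hydraulic radius R = A/P = 17.73/10.9 = 1.627 ft.
Manning's equation: Q = (1.486/n) A R^(2/3) S^(1/2) = (1.486/0.015) × 17.73 × 1.627^(2/3) × 0.01205^(1/2) = 267 ft³/s.

Q = 267 ft³/s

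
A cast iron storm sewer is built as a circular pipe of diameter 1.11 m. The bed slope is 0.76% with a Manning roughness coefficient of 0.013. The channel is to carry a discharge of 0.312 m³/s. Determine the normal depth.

y_n = 0.252 m

Manning's equation rearranged: A R^(2/3) = nQ / (1·√S) = 0.013 × 0.312 / (√0.0076) = 0.04653.
Try y = 0.217 m: A R^(2/3) = 0.03443 — short.
Try y = 0.252 m: A R^(2/3) = 0.04654 — close enough.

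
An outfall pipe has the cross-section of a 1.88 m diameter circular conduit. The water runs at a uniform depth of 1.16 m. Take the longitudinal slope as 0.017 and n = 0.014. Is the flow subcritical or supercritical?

For a circular section of diameter D = 1.88 m at depth y = 1.16 m, the central angle is θ = 2 arccos(1 − 2y/D) = 3.614 rad. Then A = (D²/8)(θ − sin θ) = 1.798 m² and P = Dθ/2 = 3.397 m.
Hydraulic radius R = A/P = 1.798/3.397 = 0.5292 m.
V = (1/n) R^(2/3) √S = (1/0.014) × 0.5292^(2/3) × √0.017 = 6.093 m/s. Hydraulic depth D_h = A/T = 1.798/1.828 = 0.9836 m.
Froude number Fr = V/√(g·D_h) = 6.093/√(9.81×0.9836) = 1.96, which is greater than 1, so the flow is supercritical.

supercritical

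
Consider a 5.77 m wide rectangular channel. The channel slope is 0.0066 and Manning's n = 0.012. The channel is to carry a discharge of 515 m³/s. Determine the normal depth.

y_n = 7.99 m

Manning's equation rearranged: A R^(2/3) = nQ / (1·√S) = 0.012 × 515 / (√0.0066) = 76.07.
At y = 5.67 m: A R^(2/3) = 50.4 — short.
At y = 7.99 m: A R^(2/3) = 76.07 — close enough.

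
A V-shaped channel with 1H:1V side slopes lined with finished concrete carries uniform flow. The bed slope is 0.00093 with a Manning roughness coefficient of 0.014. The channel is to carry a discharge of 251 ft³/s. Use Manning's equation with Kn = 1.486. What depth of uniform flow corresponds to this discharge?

y_n = 6.63 ft

Manning's equation rearranged: A R^(2/3) = nQ / (1.486·√S) = 0.014 × 251 / (1.486 × √0.00093) = 77.54.
At y = 7.2 ft: A R^(2/3) = 96.65 — over.
At y = 5.65 ft: A R^(2/3) = 50.63 — short.
At y = 6.63 ft: A R^(2/3) = 77.57 — ≈ 77.54.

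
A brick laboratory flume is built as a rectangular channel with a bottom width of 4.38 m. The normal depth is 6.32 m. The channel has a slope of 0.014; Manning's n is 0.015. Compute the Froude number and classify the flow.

supercritical

Flow area A = b·y = 4.38 × 6.32 = 27.68 m². Wetted perimeter P = b + 2y = 4.38 + 2×6.32 = 17.02 m.
Hydraulic radius R = A/P = 27.68/17.02 = 1.626 m.
V = (1/n) R^(2/3) √S = (1/0.015) × 1.626^(2/3) × √0.014 = 10.91 m/s. Hydraulic depth D_h = A/T = 27.68/4.38 = 6.32 m.
Froude number Fr = V/√(g·D_h) = 10.91/√(9.81×6.32) = 1.39, which is greater than 1, so the flow is supercritical.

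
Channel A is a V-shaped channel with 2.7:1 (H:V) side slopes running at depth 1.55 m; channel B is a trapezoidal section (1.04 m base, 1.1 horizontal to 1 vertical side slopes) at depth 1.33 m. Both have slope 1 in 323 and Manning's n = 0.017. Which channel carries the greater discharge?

channel A

Channel A: For a triangular section with side slope z = 2.7: A = zy² = 2.7×1.55² = 6.487 m²; P = 2y√(1+z²) = 2×1.55×2.879 = 8.926 m. Hydraulic radius R = A/P = 6.487/8.926 = 0.7268 m. Q_A = (1/0.017)·6.487·0.7268^(2/3)·√0.003096 = 17.16 m³/s.
Channel B: With bottom width b = 1.04 m and side slope z = 1.1: A = (b + zy)y = (1.04 + 1.1×1.33)×1.33 = 3.329 m²; P = b + 2y√(1+z²) = 1.04 + 2×1.33×1.487 = 4.994 m. Hydraulic radius R = A/P = 3.329/4.994 = 0.6665 m. Q_B = (1/0.017)·3.329·0.6665^(2/3)·√0.003096 = 8.314 m³/s.
Q_A = 17.16 m³/s vs Q_B = 8.314 m³/s, so channel A carries more.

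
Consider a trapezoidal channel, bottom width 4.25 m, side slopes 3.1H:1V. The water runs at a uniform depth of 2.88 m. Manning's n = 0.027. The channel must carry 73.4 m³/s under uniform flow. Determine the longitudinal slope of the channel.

With bottom width b = 4.25 m and side slope z = 3.1: A = (b + zy)y = (4.25 + 3.1×2.88)×2.88 = 37.95 m²; P = b + 2y√(1+z²) = 4.25 + 2×2.88×3.257 = 23.01 m.
Hydraulic radius R = A/P = 37.95/23.01 = 1.649 m.
From Manning's equation, S = [nQ / (1 A R^(2/3))]² = [0.027 × 73.4 / (1 × 37.95 × 1.649^(2/3))]² = 0.0014.

S = 0.0014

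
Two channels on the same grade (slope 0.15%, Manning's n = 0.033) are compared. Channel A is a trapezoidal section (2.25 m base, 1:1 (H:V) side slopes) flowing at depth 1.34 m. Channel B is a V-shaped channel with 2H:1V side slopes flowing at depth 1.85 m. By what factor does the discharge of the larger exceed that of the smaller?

1.46

Channel A: With bottom width b = 2.25 m and side slope z = 1: A = (b + zy)y = (2.25 + 1×1.34)×1.34 = 4.811 m²; P = b + 2y√(1+z²) = 2.25 + 2×1.34×1.414 = 6.04 m. Hydraulic radius R = A/P = 4.811/6.04 = 0.7964 m. Q_A = (1/0.033)·4.811·0.7964^(2/3)·√0.0015 = 4.851 m³/s.
Channel B: For a triangular section with side slope z = 2: A = zy² = 2×1.85² = 6.845 m²; P = 2y√(1+z²) = 2×1.85×2.236 = 8.273 m. Hydraulic radius R = A/P = 6.845/8.273 = 0.8273 m. Q_B = (1/0.033)·6.845·0.8273^(2/3)·√0.0015 = 7.08 m³/s.
The larger discharge is 7.08 m³/s and the smaller is 4.851 m³/s; the ratio is 1.46.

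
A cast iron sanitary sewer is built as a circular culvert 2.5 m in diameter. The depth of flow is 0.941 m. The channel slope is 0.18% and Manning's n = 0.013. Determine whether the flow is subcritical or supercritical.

subcritical

For a circular section of diameter D = 2.5 m at depth y = 0.941 m, the central angle is θ = 2 arccos(1 − 2y/D) = 2.642 rad. Then A = (D²/8)(θ − sin θ) = 1.69 m² and P = Dθ/2 = 3.303 m.
Hydraulic radius R = A/P = 1.69/3.303 = 0.5117 m.
V = (1/n) R^(2/3) √S = (1/0.013) × 0.5117^(2/3) × √0.0018 = 2.088 m/s. Hydraulic depth D_h = A/T = 1.69/2.422 = 0.6976 m.
Froude number Fr = V/√(g·D_h) = 2.088/√(9.81×0.6976) = 0.798, which is less than 1, so the flow is subcritical.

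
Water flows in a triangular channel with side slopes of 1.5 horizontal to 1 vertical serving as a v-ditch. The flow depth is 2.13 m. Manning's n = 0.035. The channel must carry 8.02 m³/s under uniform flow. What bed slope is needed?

S = 0.002

For a triangular section with side slope z = 1.5: A = zy² = 1.5×2.13² = 6.805 m²; P = 2y√(1+z²) = 2×2.13×1.803 = 7.68 m.
Hydraulic radius R = A/P = 6.805/7.68 = 0.8861 m.
From Manning's equation, S = [nQ / (1 A R^(2/3))]² = [0.035 × 8.02 / (1 × 6.805 × 0.8861^(2/3))]² = 0.002.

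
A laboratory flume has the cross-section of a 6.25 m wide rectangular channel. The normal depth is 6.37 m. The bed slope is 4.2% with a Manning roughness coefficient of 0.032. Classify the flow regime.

Flow area A = b·y = 6.25 × 6.37 = 39.81 m². Wetted perimeter P = b + 2y = 6.25 + 2×6.37 = 18.99 m.
Hydraulic radius R = A/P = 39.81/18.99 = 2.096 m.
V = (1/n) R^(2/3) √S = (1/0.032) × 2.096^(2/3) × √0.042 = 10.49 m/s. Hydraulic depth D_h = A/T = 39.81/6.25 = 6.37 m.
Froude number Fr = V/√(g·D_h) = 10.49/√(9.81×6.37) = 1.33, which is greater than 1, so the flow is supercritical.

supercritical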